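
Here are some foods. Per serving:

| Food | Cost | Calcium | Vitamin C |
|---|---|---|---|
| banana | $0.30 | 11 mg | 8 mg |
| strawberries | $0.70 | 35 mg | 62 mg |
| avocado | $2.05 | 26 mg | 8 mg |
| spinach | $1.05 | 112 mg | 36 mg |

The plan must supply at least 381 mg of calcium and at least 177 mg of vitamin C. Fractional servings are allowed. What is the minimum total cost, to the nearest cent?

A basic optimal solution has at most two foods positive. Try each food alone and each pair with both targets met exactly.
banana only: max(381/11, 177/8) = 34.64 servings → $10.39.
strawberries only: max(381/35, 177/62) = 10.89 servings → $7.62.
avocado only: max(381/26, 177/8) = 22.12 servings → $45.36.
spinach only: max(381/112, 177/36) = 4.917 servings → $5.16.
banana + strawberries: intersection lies outside the first quadrant.
banana + avocado with both tight: 12.95 servings and 9.175 servings → $22.69.
banana + spinach with both tight: 12.22 servings and 2.202 servings → $5.98.
strawberries + avocado with both tight: 1.167 servings and 13.08 servings → $27.64.
strawberries + spinach with both tight: 1.075 servings and 3.066 servings → $3.97.
avocado + spinach with both targets exact would need a negative amount; discard.
Cheapest feasible corner: $3.97.

$3.97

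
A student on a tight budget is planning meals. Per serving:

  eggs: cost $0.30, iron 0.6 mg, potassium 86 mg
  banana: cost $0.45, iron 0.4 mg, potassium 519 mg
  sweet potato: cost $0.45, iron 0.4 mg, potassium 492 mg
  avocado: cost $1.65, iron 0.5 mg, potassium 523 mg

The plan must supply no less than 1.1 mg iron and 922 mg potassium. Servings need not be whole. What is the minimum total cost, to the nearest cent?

$0.96

Two binding constraints pin down two serving amounts, so the optimal mix uses at most two foods. The candidates are each food alone (scaled to the tighter of iron/potassium) and each pair with both constraints tight.
eggs only: max(1.1/0.6, 922/86) = 10.72 servings → $3.22.
banana only: max(1.1/0.4, 922/519) = 2.75 servings → $1.24.
sweet potato only: max(1.1/0.4, 922/492) = 2.75 servings → $1.24.
avocado only: max(1.1/0.5, 922/523) = 2.2 servings → $3.63.
eggs + banana with both tight: 0.7296 servings and 1.656 servings → $0.96.
eggs + sweet potato with both tight: 0.661 servings and 1.758 servings → $0.99.
eggs + avocado with both tight: 0.4221 servings and 1.694 servings → $2.92.
banana + sweet potato: intersection lies outside the first quadrant.
banana + avocado with both targets exact would need a negative amount; discard.
sweet potato + avocado: intersection lies outside the first quadrant.
Cheapest feasible corner: $0.96.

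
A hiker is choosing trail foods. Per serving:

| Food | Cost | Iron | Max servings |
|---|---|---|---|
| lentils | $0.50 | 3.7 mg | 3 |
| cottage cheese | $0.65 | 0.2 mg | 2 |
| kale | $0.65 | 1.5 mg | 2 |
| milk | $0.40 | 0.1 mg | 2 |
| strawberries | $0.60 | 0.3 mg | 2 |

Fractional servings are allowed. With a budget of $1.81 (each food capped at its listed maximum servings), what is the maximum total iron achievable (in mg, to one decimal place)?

Iron per dollar: lentils 7.4, kale 2.308, strawberries 0.5, cottage cheese 0.3077, milk 0.25.
Take 3 servings of lentils: spends $1.50, +11.1 mg iron (running total 11.1 mg).
Take 0.4769 servings of kale: spends $0.31, +0.7 mg iron (running total 11.8 mg).
Greedy by best ratio exhausts the cost allowance optimally: 11.8 mg.

11.8 mg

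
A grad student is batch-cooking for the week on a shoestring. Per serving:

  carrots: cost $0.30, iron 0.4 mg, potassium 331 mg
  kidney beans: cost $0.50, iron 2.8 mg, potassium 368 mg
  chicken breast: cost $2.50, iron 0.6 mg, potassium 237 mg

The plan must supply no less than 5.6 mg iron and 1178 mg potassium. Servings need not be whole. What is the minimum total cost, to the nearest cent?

carrots only: max(5.6/0.4, 1178/331) = 14 servings → $4.20.
kidney beans only: max(5.6/2.8, 1178/368) = 3.201 servings → $1.60.
chicken breast only: max(5.6/0.6, 1178/237) = 9.333 servings → $23.33.
carrots + kidney beans with both tight: 1.587 servings and 1.773 servings → $1.36.
carrots + chicken breast: the both-tight solution has a negative serving — not a feasible corner.
kidney beans + chicken breast with both tight: 1.401 servings and 2.795 servings → $7.69.
The minimum over all feasible corners is $1.36.

$1.36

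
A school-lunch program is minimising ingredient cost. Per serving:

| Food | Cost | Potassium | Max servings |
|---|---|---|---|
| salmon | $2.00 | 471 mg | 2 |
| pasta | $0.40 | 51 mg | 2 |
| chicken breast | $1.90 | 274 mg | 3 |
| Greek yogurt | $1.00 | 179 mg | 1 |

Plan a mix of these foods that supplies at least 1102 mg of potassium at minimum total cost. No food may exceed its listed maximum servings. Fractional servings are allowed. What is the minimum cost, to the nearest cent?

$4.89

Cost per mg of potassium: salmon $0.0042, Greek yogurt $0.0056, chicken breast $0.0069, pasta $0.0078.
Take 2 servings of salmon: +942.0 mg potassium for $4.00 (total $4.00, still need 160.0 mg).
Take 0.8939 servings of Greek yogurt: +160.0 mg potassium for $0.89 (total $4.89, still need 0.0 mg).
Greedy by cheapest-per-mg is optimal for a single linear constraint, so the minimum cost is $4.89.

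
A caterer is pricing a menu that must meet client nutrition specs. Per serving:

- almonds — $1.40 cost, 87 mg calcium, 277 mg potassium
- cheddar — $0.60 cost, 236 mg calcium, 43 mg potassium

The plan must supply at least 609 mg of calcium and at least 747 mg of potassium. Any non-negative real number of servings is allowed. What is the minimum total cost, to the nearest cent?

Minimising a linear cost over {calcium ≥ 609, potassium ≥ 747, servings ≥ 0} — the optimum is at a vertex, using one or two foods.
almonds only: max(609/87, 747/277) = 7 servings → $9.80.
cheddar only: max(609/236, 747/43) = 17.37 servings → $10.42.
almonds + cheddar with both tight: 2.436 servings and 1.683 servings → $4.42.
So the least-cost plan costs $4.42.

$4.42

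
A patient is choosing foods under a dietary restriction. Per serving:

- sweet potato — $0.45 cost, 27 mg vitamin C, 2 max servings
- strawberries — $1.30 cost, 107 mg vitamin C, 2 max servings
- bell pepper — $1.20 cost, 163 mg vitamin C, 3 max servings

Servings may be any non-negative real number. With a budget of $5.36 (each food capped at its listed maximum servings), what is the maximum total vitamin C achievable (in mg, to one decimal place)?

Vitamin C per dollar: bell pepper 135.8, strawberries 82.31, sweet potato 60.
Take 3 servings of bell pepper: spends $3.60, +489.0 mg vitamin C (running total 489.0 mg).
Take 1.354 servings of strawberries: spends $1.76, +144.9 mg vitamin C (running total 633.9 mg).
Greedy by best ratio exhausts the cost allowance optimally: 633.9 mg.

633.9 mg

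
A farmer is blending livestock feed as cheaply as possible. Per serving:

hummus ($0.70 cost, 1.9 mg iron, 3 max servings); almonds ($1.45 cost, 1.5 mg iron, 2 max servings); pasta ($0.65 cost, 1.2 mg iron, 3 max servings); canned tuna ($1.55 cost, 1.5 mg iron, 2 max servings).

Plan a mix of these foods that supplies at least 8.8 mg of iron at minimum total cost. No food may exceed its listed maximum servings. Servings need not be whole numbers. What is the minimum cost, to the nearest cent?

$3.78

Cost per mg of iron: hummus $0.3684, pasta $0.5417, almonds $0.9667, canned tuna $1.0333.
Take 3 servings of hummus: +5.7 mg iron for $2.10 (total $2.10, still need 3.1 mg).
Take 2.583 servings of pasta: +3.1 mg iron for $1.68 (total $3.78, still need 0.0 mg).
Filling from the cheapest source first is optimal under one linear minimum: $3.78.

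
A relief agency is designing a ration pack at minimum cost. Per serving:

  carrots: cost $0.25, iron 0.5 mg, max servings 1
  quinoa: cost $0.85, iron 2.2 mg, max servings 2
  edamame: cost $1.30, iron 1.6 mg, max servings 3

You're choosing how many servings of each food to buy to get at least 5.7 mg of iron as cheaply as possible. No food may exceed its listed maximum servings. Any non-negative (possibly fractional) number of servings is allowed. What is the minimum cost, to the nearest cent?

Cost per mg of iron: quinoa $0.3864, carrots $0.5000, edamame $0.8125.
Take 2 servings of quinoa: +4.4 mg iron for $1.70 (total $1.70, still need 1.3 mg).
Take 1 serving of carrots: +0.5 mg iron for $0.25 (total $1.95, still need 0.8 mg).
Take 0.5 servings of edamame: +0.8 mg iron for $0.65 (total $2.60, still need 0.0 mg).
Filling from the cheapest source first is optimal under one linear minimum: $2.60.

$2.60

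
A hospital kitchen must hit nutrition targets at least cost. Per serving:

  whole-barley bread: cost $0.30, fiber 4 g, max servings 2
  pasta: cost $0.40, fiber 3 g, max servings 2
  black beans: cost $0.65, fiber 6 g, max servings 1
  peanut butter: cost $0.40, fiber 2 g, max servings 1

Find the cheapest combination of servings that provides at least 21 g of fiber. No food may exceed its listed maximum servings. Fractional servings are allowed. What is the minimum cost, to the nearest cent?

$2.25

Cost per g of fiber: whole-barley bread $0.0750, black beans $0.1083, pasta $0.1333, peanut butter $0.2000.
Take 2 servings of whole-barley bread: +8.0 g fiber for $0.60 (total $0.60, still need 13.0 g).
Take 1 serving of black beans: +6.0 g fiber for $0.65 (total $1.25, still need 7.0 g).
Take 2 servings of pasta: +6.0 g fiber for $0.80 (total $2.05, still need 1.0 g).
Take 0.5 servings of peanut butter: +1.0 g fiber for $0.20 (total $2.25, still need 0.0 g).
Greedy by cheapest-per-g is optimal for a single linear constraint, so the minimum cost is $2.25.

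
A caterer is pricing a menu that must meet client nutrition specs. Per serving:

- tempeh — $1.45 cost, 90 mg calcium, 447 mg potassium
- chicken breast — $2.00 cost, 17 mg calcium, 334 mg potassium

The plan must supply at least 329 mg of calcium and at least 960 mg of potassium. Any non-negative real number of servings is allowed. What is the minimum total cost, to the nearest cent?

At the optimum either one food covers both requirements or two foods hit both targets exactly; no other combination can be cheaper.
tempeh only: max(329/90, 960/447) = 3.656 servings → $5.30.
chicken breast only: max(329/17, 960/334) = 19.35 servings → $38.71.
tempeh + chicken breast: the both-tight solution has a negative serving — not a feasible corner.
Cheapest feasible corner: $5.30.

$5.30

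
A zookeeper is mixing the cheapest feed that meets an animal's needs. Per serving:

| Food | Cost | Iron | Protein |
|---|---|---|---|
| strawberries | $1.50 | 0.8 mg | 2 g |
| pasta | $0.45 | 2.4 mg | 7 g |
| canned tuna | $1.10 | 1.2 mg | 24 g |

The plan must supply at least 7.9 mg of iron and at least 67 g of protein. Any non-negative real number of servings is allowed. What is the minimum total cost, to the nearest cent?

For a min-cost LP with two ≥-constraints, a basic feasible solution has at most two positive variables.
strawberries only: max(7.9/0.8, 67/2) = 33.5 servings → $50.25.
pasta only: max(7.9/2.4, 67/7) = 9.571 servings → $4.31.
canned tuna only: max(7.9/1.2, 67/24) = 6.583 servings → $7.24.
strawberries + pasta: intersection lies outside the first quadrant.
strawberries + canned tuna with both tight: 6.5 servings and 2.25 servings → $12.22.
pasta + canned tuna with both tight: 2.22 servings and 2.144 servings → $3.36.
Cheapest feasible corner: $3.36.

$3.36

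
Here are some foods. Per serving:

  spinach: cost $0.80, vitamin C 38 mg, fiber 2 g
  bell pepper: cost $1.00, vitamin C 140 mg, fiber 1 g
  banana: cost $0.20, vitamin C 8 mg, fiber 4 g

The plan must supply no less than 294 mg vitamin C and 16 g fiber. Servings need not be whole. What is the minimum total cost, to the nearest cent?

With two linear requirements the optimum uses one or two foods; enumerate the corners.
spinach only: max(294/38, 16/2) = 8 servings → $6.40.
bell pepper only: max(294/140, 16/1) = 16 servings → $16.00.
banana only: max(294/8, 16/4) = 36.75 servings → $7.35.
spinach + bell pepper with both targets exact would need a negative amount; discard.
spinach + banana with both tight: 7.706 servings and 0.1471 servings → $6.19.
bell pepper + banana with both tight: 1.899 servings and 3.525 servings → $2.60.
Cheapest feasible corner: $2.60.

$2.60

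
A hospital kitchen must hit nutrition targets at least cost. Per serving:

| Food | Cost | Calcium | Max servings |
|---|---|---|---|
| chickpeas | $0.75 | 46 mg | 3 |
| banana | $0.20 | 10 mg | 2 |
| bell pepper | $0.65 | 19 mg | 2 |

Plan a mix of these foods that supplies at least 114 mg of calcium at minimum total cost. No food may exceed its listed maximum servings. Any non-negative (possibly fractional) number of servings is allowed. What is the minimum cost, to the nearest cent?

Cost per mg of calcium: chickpeas $0.0163, banana $0.0200, bell pepper $0.0342.
Take 2.478 servings of chickpeas: +114.0 mg calcium for $1.86 (total $1.86, still need 0.0 mg).
Greedy by cheapest-per-mg is optimal for a single linear constraint, so the minimum cost is $1.86.

$1.86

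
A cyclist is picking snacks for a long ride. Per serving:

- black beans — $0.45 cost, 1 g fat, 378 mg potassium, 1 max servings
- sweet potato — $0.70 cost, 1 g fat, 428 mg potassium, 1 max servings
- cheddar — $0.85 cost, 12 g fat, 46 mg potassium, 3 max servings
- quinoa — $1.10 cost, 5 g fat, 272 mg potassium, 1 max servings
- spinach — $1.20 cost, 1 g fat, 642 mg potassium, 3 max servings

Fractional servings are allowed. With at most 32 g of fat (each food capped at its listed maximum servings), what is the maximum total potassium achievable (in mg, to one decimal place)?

3088.3 mg

Potassium per g fat: spinach 642, sweet potato 428, black beans 378, quinoa 54.4, cheddar 3.833.
Take 3 servings of spinach: uses 3 g fat, +1926.0 mg potassium (running total 1926.0 mg).
Take 1 serving of sweet potato: uses 1 g fat, +428.0 mg potassium (running total 2354.0 mg).
Take 1 serving of black beans: uses 1 g fat, +378.0 mg potassium (running total 2732.0 mg).
Take 1 serving of quinoa: uses 5 g fat, +272.0 mg potassium (running total 3004.0 mg).
Take 1.833 servings of cheddar: uses 22 g fat, +84.3 mg potassium (running total 3088.3 mg).
Filling greedily by potassium-per-g fat is optimal for one linear limit, giving 3088.3 mg.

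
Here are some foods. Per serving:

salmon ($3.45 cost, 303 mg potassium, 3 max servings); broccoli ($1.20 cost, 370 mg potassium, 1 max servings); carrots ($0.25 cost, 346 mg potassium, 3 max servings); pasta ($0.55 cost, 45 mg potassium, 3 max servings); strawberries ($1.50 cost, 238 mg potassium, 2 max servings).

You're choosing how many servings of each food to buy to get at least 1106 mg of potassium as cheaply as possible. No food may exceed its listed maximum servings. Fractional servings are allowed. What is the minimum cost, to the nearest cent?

Cost per mg of potassium: carrots $0.0007, broccoli $0.0032, strawberries $0.0063, salmon $0.0114, pasta $0.0122.
Take 3 servings of carrots: +1038.0 mg potassium for $0.75 (total $0.75, still need 68.0 mg).
Take 0.1838 servings of broccoli: +68.0 mg potassium for $0.22 (total $0.97, still need 0.0 mg).
Filling from the cheapest source first is optimal under one linear minimum: $0.97.

$0.97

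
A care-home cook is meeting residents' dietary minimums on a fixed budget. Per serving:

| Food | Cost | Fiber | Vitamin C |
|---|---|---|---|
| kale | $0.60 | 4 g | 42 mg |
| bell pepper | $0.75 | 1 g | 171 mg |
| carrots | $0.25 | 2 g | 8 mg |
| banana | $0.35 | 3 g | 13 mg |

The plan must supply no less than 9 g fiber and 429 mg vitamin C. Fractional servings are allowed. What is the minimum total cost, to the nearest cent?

At the optimum either one food covers both requirements or two foods hit both targets exactly; no other combination can be cheaper.
kale only: max(9/4, 429/42) = 10.21 servings → $6.13.
bell pepper only: max(9/1, 429/171) = 9 servings → $6.75.
carrots only: max(9/2, 429/8) = 53.62 servings → $13.41.
banana only: max(9/3, 429/13) = 33 servings → $11.55.
kale + bell pepper with both tight: 1.729 servings and 2.084 servings → $2.60.
kale + carrots with both targets exact would need a negative amount; discard.
kale + banana with both targets exact would need a negative amount; discard.
bell pepper + carrots with both tight: 2.353 servings and 3.323 servings → $2.60.
bell pepper + banana with both tight: 2.34 servings and 2.22 servings → $2.53.
carrots + banana: the both-tight solution has a negative serving — not a feasible corner.
So the least-cost plan costs $2.53.

$2.53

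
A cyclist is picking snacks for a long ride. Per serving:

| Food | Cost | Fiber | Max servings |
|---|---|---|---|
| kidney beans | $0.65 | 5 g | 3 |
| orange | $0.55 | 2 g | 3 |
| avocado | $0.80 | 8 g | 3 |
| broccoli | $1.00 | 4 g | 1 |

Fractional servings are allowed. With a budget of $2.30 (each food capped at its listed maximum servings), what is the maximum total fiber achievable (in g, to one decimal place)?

Fiber per dollar: avocado 10, kidney beans 7.692, broccoli 4, orange 3.636.
Take 2.875 servings of avocado: spends $2.30, +23.0 g fiber (running total 23.0 g).
Filling greedily by fiber-per-dollar is optimal for one linear limit, giving 23.0 g.

23.0 g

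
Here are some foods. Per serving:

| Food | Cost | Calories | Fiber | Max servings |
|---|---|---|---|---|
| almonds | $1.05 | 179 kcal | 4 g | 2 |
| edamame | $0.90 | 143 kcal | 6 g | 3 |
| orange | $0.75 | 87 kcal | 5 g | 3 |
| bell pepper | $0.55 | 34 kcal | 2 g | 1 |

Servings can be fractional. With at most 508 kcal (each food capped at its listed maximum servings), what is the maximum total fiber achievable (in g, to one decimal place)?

25.9 g

Fiber per kcal: bell pepper 0.05882, orange 0.05747, edamame 0.04196, almonds 0.02235.
Take 1 serving of bell pepper: uses 34 kcal, +2.0 g fiber (running total 2.0 g).
Take 3 servings of orange: uses 261 kcal, +15.0 g fiber (running total 17.0 g).
Take 1.49 servings of edamame: uses 213 kcal, +8.9 g fiber (running total 25.9 g).
Greedy by best ratio exhausts the calories allowance optimally: 25.9 g.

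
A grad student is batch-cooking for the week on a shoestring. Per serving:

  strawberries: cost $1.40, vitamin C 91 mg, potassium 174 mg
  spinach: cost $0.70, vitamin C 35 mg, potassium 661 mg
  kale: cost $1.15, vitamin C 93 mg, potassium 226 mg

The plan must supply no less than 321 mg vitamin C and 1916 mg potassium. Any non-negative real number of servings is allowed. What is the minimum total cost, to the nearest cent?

At the optimum either one food covers both requirements or two foods hit both targets exactly; no other combination can be cheaper.
strawberries only: max(321/91, 1916/174) = 11.01 servings → $15.42.
spinach only: max(321/35, 1916/661) = 9.171 servings → $6.42.
kale only: max(321/93, 1916/226) = 8.478 servings → $9.75.
strawberries + spinach with both tight: 2.684 servings and 2.192 servings → $5.29.
strawberries + kale: the both-tight solution has a negative serving — not a feasible corner.
spinach + kale with both tight: 1.972 servings and 2.709 servings → $4.50.
So the least-cost plan costs $4.50.

$4.50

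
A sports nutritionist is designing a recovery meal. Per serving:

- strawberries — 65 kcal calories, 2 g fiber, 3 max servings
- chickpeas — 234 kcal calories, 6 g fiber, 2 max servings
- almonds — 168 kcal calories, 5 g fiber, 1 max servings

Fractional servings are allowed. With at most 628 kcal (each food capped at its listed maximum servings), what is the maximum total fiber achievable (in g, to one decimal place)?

17.8 g

Fiber per kcal: strawberries 0.03077, almonds 0.02976, chickpeas 0.02564.
Take 3 servings of strawberries: uses 195 kcal, +6.0 g fiber (running total 6.0 g).
Take 1 serving of almonds: uses 168 kcal, +5.0 g fiber (running total 11.0 g).
Take 1.132 servings of chickpeas: uses 265 kcal, +6.8 g fiber (running total 17.8 g).
Filling greedily by fiber-per-kcal is optimal for one linear limit, giving 17.8 g.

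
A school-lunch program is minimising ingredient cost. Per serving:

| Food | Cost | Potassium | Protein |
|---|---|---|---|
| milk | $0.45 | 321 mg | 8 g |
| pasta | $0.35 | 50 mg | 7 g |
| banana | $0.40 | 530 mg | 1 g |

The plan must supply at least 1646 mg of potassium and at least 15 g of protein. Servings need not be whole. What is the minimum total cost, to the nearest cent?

With two linear requirements the optimum uses one or two foods; enumerate the corners.
milk only: max(1646/321, 15/8) = 5.128 servings → $2.31.
pasta only: max(1646/50, 15/7) = 32.92 servings → $11.52.
banana only: max(1646/530, 15/1) = 15 servings → $6.00.
milk + pasta: intersection lies outside the first quadrant.
milk + banana with both tight: 1.609 servings and 2.131 servings → $1.58.
pasta + banana with both tight: 1.722 servings and 2.943 servings → $1.78.
Cheapest feasible corner: $1.58.

$1.58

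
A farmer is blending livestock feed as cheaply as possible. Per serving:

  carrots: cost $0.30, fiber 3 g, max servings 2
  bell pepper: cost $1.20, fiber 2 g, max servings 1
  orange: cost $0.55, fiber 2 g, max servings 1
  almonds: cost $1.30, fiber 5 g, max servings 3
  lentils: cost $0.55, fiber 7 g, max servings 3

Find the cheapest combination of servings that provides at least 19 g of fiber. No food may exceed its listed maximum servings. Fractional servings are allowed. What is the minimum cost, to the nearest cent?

$1.49

Cost per g of fiber: lentils $0.0786, carrots $0.1000, almonds $0.2600, orange $0.2750, bell pepper $0.6000.
Take 2.714 servings of lentils: +19.0 g fiber for $1.49 (total $1.49, still need 0.0 g).
Greedy by cheapest-per-g is optimal for a single linear constraint, so the minimum cost is $1.49.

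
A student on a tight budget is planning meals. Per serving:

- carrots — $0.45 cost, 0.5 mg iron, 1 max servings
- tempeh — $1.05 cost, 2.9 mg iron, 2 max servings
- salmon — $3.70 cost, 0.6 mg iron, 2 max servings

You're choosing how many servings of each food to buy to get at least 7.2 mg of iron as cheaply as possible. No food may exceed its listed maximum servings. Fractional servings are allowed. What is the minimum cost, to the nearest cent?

$8.10

Cost per mg of iron: tempeh $0.3621, carrots $0.9000, salmon $6.1667.
Take 2 servings of tempeh: +5.8 mg iron for $2.10 (total $2.10, still need 1.4 mg).
Take 1 serving of carrots: +0.5 mg iron for $0.45 (total $2.55, still need 0.9 mg).
Take 1.5 servings of salmon: +0.9 mg iron for $5.55 (total $8.10, still need 0.0 mg).
Filling from the cheapest source first is optimal under one linear minimum: $8.10.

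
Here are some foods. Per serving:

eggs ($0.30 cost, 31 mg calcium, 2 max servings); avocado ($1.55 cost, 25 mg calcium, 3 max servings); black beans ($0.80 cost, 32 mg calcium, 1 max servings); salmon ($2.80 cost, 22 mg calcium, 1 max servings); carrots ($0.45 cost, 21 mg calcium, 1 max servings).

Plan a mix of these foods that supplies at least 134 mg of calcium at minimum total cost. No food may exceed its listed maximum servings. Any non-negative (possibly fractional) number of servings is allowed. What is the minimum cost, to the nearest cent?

Cost per mg of calcium: eggs $0.0097, carrots $0.0214, black beans $0.0250, avocado $0.0620, salmon $0.1273.
Take 2 servings of eggs: +62.0 mg calcium for $0.60 (total $0.60, still need 72.0 mg).
Take 1 serving of carrots: +21.0 mg calcium for $0.45 (total $1.05, still need 51.0 mg).
Take 1 serving of black beans: +32.0 mg calcium for $0.80 (total $1.85, still need 19.0 mg).
Take 0.76 servings of avocado: +19.0 mg calcium for $1.18 (total $3.03, still need 0.0 mg).
Filling from the cheapest source first is optimal under one linear minimum: $3.03.

$3.03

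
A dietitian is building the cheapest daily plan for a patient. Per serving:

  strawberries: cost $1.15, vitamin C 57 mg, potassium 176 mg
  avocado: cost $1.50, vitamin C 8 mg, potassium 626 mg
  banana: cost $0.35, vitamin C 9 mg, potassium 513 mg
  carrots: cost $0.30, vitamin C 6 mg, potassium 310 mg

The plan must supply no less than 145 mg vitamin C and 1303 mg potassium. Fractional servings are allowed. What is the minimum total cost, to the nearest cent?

An LP optimum is at a vertex; with two nutrient constraints at most two foods are used. Check each candidate.
strawberries only: max(145/57, 1303/176) = 7.403 servings → $8.51.
avocado only: max(145/8, 1303/626) = 18.12 servings → $27.19.
banana only: max(145/9, 1303/513) = 16.11 servings → $5.64.
carrots only: max(145/6, 1303/310) = 24.17 servings → $7.25.
strawberries + avocado with both tight: 2.344 servings and 1.422 servings → $4.83.
strawberries + banana with both tight: 2.266 servings and 1.763 servings → $3.22.
strawberries + carrots with both tight: 2.235 servings and 2.934 servings → $3.45.
avocado + banana: intersection lies outside the first quadrant.
avocado + carrots: intersection lies outside the first quadrant.
banana + carrots: the both-tight solution has a negative serving — not a feasible corner.
Cheapest feasible corner: $3.22.

$3.22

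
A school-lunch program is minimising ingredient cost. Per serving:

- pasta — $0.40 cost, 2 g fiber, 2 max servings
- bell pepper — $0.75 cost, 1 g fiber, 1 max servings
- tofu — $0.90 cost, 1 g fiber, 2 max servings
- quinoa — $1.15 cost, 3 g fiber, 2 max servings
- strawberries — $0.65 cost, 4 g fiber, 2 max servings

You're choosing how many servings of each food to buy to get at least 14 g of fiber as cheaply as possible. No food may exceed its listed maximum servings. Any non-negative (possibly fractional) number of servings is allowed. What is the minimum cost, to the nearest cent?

Cost per g of fiber: strawberries $0.1625, pasta $0.2000, quinoa $0.3833, bell pepper $0.7500, tofu $0.9000.
Take 2 servings of strawberries: +8.0 g fiber for $1.30 (total $1.30, still need 6.0 g).
Take 2 servings of pasta: +4.0 g fiber for $0.80 (total $2.10, still need 2.0 g).
Take 0.6667 servings of quinoa: +2.0 g fiber for $0.77 (total $2.87, still need 0.0 g).
Greedy by cheapest-per-g is optimal for a single linear constraint, so the minimum cost is $2.87.

$2.87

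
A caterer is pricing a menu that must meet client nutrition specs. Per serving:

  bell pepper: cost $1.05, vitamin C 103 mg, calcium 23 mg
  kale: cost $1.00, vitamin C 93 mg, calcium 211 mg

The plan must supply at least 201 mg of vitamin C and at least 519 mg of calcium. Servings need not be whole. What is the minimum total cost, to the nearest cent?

bell pepper only: max(201/103, 519/23) = 22.57 servings → $23.69.
kale only: max(201/93, 519/211) = 2.46 servings → $2.46.
bell pepper + kale: the both-tight solution has a negative serving — not a feasible corner.
The minimum over all feasible corners is $2.46.

$2.46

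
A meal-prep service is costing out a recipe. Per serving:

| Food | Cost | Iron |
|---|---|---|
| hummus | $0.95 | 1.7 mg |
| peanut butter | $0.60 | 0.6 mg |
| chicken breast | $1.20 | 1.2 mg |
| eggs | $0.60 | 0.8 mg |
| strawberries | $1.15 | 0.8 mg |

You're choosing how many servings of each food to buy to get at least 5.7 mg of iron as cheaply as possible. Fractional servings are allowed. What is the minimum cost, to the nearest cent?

$3.19

Cost per mg of iron: hummus $0.5588, eggs $0.7500, peanut butter $1.0000, chicken breast $1.0000, strawberries $1.4375.
With no serving limits, use only hummus: 5.7 mg / 1.7 mg = 3.353 servings × $0.95 = $3.19.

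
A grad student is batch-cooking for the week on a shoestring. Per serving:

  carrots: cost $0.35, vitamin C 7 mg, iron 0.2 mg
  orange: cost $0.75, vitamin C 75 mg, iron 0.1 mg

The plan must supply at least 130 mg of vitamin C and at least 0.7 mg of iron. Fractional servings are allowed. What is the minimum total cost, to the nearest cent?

$2.07

Check every corner: each single food scaled to meet both minima, and each pair solved so both constraints bind.
carrots only: max(130/7, 0.7/0.2) = 18.57 servings → $6.50.
orange only: max(130/75, 0.7/0.1) = 7 servings → $5.25.
carrots + orange with both tight: 2.762 servings and 1.476 servings → $2.07.
So the least-cost plan costs $2.07.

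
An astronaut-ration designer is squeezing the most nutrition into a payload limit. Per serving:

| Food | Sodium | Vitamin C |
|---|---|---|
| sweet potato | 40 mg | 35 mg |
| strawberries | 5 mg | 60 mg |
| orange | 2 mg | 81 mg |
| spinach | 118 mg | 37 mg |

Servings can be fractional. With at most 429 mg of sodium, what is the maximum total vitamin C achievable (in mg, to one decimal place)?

Vitamin C per mg sodium: orange 40.5, strawberries 12, sweet potato 0.875, spinach 0.3136.
With no serving limits, spend the whole sodium allowance on orange: 429 mg / 2 mg × 81 mg = 17374.5 mg.

17374.5 mg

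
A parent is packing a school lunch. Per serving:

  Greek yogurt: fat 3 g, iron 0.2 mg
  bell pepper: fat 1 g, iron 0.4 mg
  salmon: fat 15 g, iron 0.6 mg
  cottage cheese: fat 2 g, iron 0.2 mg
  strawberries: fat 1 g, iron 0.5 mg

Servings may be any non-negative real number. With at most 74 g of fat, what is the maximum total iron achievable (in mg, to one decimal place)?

37.0 mg

Iron per g fat: strawberries 0.5, bell pepper 0.4, cottage cheese 0.1, Greek yogurt 0.06667, salmon 0.04.
With no serving limits, spend the whole fat allowance on strawberries: 74 g / 1 g × 0.5 mg = 37.0 mg.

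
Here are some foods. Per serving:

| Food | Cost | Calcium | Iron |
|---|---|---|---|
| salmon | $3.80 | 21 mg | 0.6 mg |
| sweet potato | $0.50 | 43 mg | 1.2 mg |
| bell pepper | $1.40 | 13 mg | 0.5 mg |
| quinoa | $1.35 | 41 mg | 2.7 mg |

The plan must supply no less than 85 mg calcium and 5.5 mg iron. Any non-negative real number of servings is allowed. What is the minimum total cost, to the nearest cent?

$2.29

At the optimum either one food covers both requirements or two foods hit both targets exactly; no other combination can be cheaper.
salmon only: max(85/21, 5.5/0.6) = 9.167 servings → $34.83.
sweet potato only: max(85/43, 5.5/1.2) = 4.583 servings → $2.29.
bell pepper only: max(85/13, 5.5/0.5) = 11 servings → $15.40.
quinoa only: max(85/41, 5.5/2.7) = 2.073 servings → $2.80.
salmon + sweet potato: intersection lies outside the first quadrant.
salmon + bell pepper: the both-tight solution has a negative serving — not a feasible corner.
salmon + quinoa with both tight: 0.1246 servings and 2.009 servings → $3.19.
sweet potato + bell pepper with both targets exact would need a negative amount; discard.
sweet potato + quinoa with both tight: 0.05979 servings and 2.01 servings → $2.74.
bell pepper + quinoa with both tight: 0.274 servings and 1.986 servings → $3.07.
The minimum over all feasible corners is $2.29.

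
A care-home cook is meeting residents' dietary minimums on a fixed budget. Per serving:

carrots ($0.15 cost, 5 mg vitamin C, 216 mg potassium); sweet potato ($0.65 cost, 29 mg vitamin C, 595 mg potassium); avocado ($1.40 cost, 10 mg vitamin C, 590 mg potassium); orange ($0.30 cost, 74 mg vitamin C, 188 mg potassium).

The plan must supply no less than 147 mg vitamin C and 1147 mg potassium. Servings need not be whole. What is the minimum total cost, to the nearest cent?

carrots only: max(147/5, 1147/216) = 29.4 servings → $4.41.
sweet potato only: max(147/29, 1147/595) = 5.069 servings → $3.29.
avocado only: max(147/10, 1147/590) = 14.7 servings → $20.58.
orange only: max(147/74, 1147/188) = 6.101 servings → $1.83.
carrots + sweet potato: intersection lies outside the first quadrant.
carrots + avocado with both targets exact would need a negative amount; discard.
carrots + orange with both tight: 3.805 servings and 1.729 servings → $1.09.
sweet potato + avocado with both targets exact would need a negative amount; discard.
sweet potato + orange with both tight: 1.484 servings and 1.405 servings → $1.39.
avocado + orange with both tight: 1.37 servings and 1.801 servings → $2.46.
Cheapest feasible corner: $1.09.

$1.09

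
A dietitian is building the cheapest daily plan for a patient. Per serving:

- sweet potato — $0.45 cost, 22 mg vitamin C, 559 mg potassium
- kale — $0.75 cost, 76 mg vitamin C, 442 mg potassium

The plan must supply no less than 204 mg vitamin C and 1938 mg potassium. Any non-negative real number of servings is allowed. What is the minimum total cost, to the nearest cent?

Check every corner: each single food scaled to meet both minima, and each pair solved so both constraints bind.
sweet potato only: max(204/22, 1938/559) = 9.273 servings → $4.17.
kale only: max(204/76, 1938/442) = 4.385 servings → $3.29.
sweet potato + kale with both tight: 1.744 servings and 2.179 servings → $2.42.
So the least-cost plan costs $2.42.

$2.42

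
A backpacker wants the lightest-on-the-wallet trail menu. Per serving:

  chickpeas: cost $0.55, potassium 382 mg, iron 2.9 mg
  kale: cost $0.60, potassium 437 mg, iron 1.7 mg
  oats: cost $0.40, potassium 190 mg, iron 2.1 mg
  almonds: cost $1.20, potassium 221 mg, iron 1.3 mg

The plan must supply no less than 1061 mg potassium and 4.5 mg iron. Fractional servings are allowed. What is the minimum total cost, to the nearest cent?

An LP optimum is at a vertex; with two nutrient constraints at most two foods are used. Check each candidate.
chickpeas only: max(1061/382, 4.5/2.9) = 2.777 servings → $1.53.
kale only: max(1061/437, 4.5/1.7) = 2.647 servings → $1.59.
oats only: max(1061/190, 4.5/2.1) = 5.584 servings → $2.23.
almonds only: max(1061/221, 4.5/1.3) = 4.801 servings → $5.76.
chickpeas + kale with both tight: 0.2635 servings and 2.198 servings → $1.46.
chickpeas + oats: the both-tight solution has a negative serving — not a feasible corner.
chickpeas + almonds with both targets exact would need a negative amount; discard.
kale + oats with both tight: 2.309 servings and 0.2738 servings → $1.49.
kale + almonds with both tight: 2 servings and 0.8462 servings → $2.22.
oats + almonds: the both-tight solution has a negative serving — not a feasible corner.
Cheapest feasible corner: $1.46.

$1.46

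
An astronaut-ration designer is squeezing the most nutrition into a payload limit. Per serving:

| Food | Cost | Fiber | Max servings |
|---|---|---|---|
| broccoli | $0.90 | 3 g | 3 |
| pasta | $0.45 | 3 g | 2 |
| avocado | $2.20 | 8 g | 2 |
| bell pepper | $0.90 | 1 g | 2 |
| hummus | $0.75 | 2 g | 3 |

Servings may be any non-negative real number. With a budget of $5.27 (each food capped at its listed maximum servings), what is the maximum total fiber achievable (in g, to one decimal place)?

21.9 g

Fiber per dollar: pasta 6.667, avocado 3.636, broccoli 3.333, hummus 2.667, bell pepper 1.111.
Take 2 servings of pasta: spends $0.90, +6.0 g fiber (running total 6.0 g).
Take 1.986 servings of avocado: spends $4.37, +15.9 g fiber (running total 21.9 g).
Filling greedily by fiber-per-dollar is optimal for one linear limit, giving 21.9 g.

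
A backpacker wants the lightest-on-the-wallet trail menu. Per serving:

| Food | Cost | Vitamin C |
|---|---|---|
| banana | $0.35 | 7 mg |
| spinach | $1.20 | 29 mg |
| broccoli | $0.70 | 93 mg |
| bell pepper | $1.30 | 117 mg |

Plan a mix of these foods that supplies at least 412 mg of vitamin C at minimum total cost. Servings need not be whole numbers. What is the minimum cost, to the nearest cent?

$3.10

Cost per mg of vitamin C: broccoli $0.0075, bell pepper $0.0111, spinach $0.0414, banana $0.0500.
With no serving limits, use only broccoli: 412 mg / 93 mg = 4.43 servings × $0.70 = $3.10.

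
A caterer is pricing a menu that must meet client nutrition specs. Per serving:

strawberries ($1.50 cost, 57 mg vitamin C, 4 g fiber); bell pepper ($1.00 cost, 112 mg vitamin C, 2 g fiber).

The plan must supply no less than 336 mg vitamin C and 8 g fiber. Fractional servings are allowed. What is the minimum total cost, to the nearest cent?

$3.66

Check every corner: each single food scaled to meet both minima, and each pair solved so both constraints bind.
strawberries only: max(336/57, 8/4) = 5.895 servings → $8.84.
bell pepper only: max(336/112, 8/2) = 4 servings → $4.00.
strawberries + bell pepper with both tight: 0.6707 servings and 2.659 servings → $3.66.
So the least-cost plan costs $3.66.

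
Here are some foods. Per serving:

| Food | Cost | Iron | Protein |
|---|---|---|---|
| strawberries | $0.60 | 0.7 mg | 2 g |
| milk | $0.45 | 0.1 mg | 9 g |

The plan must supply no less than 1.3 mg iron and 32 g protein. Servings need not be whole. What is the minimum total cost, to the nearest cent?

$2.30

At the optimum either one food covers both requirements or two foods hit both targets exactly; no other combination can be cheaper.
strawberries only: max(1.3/0.7, 32/2) = 16 servings → $9.60.
milk only: max(1.3/0.1, 32/9) = 13 servings → $5.85.
strawberries + milk with both tight: 1.393 servings and 3.246 servings → $2.30.
So the least-cost plan costs $2.30.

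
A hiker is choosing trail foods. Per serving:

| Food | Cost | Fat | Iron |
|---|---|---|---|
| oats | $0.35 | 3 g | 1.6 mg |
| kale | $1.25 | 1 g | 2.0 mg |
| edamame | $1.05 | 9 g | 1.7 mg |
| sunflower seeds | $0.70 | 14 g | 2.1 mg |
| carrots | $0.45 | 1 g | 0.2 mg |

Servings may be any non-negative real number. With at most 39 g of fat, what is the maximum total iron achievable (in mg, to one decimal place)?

Iron per g fat: kale 2, oats 0.5333, carrots 0.2, edamame 0.1889, sunflower seeds 0.15.
With no serving limits, spend the whole fat allowance on kale: 39 g / 1 g × 2.0 mg = 78.0 mg.

78.0 mg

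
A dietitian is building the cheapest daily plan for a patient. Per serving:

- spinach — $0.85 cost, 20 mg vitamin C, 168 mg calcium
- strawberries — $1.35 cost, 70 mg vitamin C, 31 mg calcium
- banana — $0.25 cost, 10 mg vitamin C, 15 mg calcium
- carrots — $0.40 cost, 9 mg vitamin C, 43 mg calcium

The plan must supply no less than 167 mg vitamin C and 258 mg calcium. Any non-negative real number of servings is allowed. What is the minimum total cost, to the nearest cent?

The cheapest plan sits at a corner of the feasible region — with two constraints it uses at most two foods.
spinach only: max(167/20, 258/168) = 8.35 servings → $7.10.
strawberries only: max(167/70, 258/31) = 8.323 servings → $11.24.
banana only: max(167/10, 258/15) = 17.2 servings → $4.30.
carrots only: max(167/9, 258/43) = 18.56 servings → $7.42.
spinach + strawberries with both tight: 1.156 servings and 2.055 servings → $3.76.
spinach + banana with both tight: 0.05435 servings and 16.59 servings → $4.19.
spinach + carrots: the both-tight solution has a negative serving — not a feasible corner.
strawberries + banana: the both-tight solution has a negative serving — not a feasible corner.
strawberries + carrots with both tight: 1.779 servings and 4.717 servings → $4.29.
banana + carrots with both tight: 16.47 servings and 0.2542 servings → $4.22.
So the least-cost plan costs $3.76.

$3.76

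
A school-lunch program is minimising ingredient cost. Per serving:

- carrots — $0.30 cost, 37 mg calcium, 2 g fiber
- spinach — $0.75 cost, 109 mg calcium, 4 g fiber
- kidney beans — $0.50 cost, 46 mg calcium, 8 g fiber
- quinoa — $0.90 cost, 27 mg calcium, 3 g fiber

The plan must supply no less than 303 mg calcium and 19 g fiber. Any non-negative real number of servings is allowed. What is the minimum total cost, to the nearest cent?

$2.31

An LP optimum is at a vertex; with two nutrient constraints at most two foods are used. Check each candidate.
carrots only: max(303/37, 19/2) = 9.5 servings → $2.85.
spinach only: max(303/109, 19/4) = 4.75 servings → $3.56.
kidney beans only: max(303/46, 19/8) = 6.587 servings → $3.29.
quinoa only: max(303/27, 19/3) = 11.22 servings → $10.10.
carrots + spinach: intersection lies outside the first quadrant.
carrots + kidney beans with both tight: 7.598 servings and 0.4755 servings → $2.52.
carrots + quinoa with both tight: 6.947 servings and 1.702 servings → $3.62.
spinach + kidney beans with both tight: 2.253 servings and 1.249 servings → $2.31.
spinach + quinoa with both tight: 1.808 servings and 3.922 servings → $4.89.
kidney beans + quinoa: the both-tight solution has a negative serving — not a feasible corner.
The minimum over all feasible corners is $2.31.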